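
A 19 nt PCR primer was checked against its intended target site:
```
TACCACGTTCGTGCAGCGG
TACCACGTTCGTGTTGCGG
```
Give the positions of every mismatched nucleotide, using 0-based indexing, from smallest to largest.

13, 14

Differences at position 13 (C→T), position 14 (A→T).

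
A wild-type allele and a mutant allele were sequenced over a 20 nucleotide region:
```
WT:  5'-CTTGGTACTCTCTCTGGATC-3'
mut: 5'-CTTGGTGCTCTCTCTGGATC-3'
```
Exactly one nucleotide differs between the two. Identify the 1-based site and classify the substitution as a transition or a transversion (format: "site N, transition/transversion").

site 7, transition

Site 7 changes A→G. A is a purine and G is a purine, so this is a transition.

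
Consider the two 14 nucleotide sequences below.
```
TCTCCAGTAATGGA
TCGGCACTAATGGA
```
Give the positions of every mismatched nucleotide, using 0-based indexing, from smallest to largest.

Scanning 0-based: 2: T/G; 3: C/G; 6: G/C.

2, 3, 6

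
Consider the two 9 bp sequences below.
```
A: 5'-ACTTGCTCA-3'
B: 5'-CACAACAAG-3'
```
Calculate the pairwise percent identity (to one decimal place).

11.1%

Mismatches at positions 1, 2, 3, 4, 5, 7, 8, 9 (1-based): 8 of 9.
Identical positions: 1/9 = 11.11% → 11.1%.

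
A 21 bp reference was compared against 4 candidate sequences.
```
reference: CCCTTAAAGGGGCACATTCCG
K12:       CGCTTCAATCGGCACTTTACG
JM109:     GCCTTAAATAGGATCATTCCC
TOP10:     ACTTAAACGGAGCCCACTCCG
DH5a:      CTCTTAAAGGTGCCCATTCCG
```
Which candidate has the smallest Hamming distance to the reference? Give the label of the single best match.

Hamming distances to reference — K12: 6; JM109: 6; TOP10: 7; DH5a: 3.
Smallest is DH5a with 3 mismatches.

DH5a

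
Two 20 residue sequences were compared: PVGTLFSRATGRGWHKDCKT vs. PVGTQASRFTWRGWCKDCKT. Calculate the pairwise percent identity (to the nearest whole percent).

Mismatches at positions 5, 6, 9, 11, 15 (1-based): 5 of 20.
Identical positions: 15/20 = 75% → 75%.

75%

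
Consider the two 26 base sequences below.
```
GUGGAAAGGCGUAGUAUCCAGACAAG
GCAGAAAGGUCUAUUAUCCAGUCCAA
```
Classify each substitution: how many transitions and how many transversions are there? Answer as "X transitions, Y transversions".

Mismatches (1-based):
base 2: U→C (pyrimidine→pyrimidine, transition)
base 3: G→A (purine→purine, transition)
base 10: C→U (pyrimidine→pyrimidine, transition)
base 11: G→C (purine→pyrimidine, transversion)
base 14: G→U (purine→pyrimidine, transversion)
base 22: A→U (purine→pyrimidine, transversion)
base 24: A→C (purine→pyrimidine, transversion)
base 26: G→A (purine→purine, transition)

4 transitions, 4 transversions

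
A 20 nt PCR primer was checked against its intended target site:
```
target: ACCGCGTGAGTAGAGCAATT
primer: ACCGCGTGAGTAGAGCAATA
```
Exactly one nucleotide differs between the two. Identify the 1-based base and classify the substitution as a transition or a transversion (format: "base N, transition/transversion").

Base 20 changes T→A. T is a pyrimidine and A is a purine, so this is a transversion.

base 20, transversion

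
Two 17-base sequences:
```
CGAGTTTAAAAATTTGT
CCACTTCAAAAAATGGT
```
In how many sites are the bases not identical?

The sequences differ at sites 2, 4, 7, 13, 15 (1-based) — 5 in total.

5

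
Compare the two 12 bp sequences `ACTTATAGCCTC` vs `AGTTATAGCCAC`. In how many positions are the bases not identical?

2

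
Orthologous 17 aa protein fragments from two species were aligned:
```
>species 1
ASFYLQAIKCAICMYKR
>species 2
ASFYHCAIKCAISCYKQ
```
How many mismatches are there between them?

5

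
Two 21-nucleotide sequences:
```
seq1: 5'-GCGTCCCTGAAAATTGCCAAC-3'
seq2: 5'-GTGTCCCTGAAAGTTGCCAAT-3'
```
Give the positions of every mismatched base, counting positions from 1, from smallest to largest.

2, 13, 21

Differences at position 2 (C→T), position 13 (A→G), position 21 (C→T).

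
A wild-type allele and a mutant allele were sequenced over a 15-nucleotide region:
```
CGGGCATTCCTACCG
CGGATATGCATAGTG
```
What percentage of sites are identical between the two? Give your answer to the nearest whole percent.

Mismatches at positions 4, 5, 8, 10, 13, 14 (1-based): 6 of 15.
Identical positions: 9/15 = 60% → 60%.

60%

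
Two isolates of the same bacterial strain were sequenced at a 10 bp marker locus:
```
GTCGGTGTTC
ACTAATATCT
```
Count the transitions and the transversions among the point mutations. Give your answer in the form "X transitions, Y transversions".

Transitions (purine↔purine or pyrimidine↔pyrimidine): 1 G→A, 2 T→C, 3 C→T, 4 G→A, 5 G→A, 7 G→A, 9 T→C, 10 C→T.
Transversions (purine↔pyrimidine): none.

8 transitions, 0 transversions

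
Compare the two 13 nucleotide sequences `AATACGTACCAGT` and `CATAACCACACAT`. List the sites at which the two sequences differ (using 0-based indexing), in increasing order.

0, 4, 5, 6, 9, 10, 11

Scanning 0-based: 0: A/C; 4: C/A; 5: G/C; 6: T/C; 9: C/A; 10: A/C; 11: G/A.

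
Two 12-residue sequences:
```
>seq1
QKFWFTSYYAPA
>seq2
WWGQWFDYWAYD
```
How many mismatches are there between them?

The sequences differ at residues 1, 2, 3, 4, 5, 6, 7, 9, 11, 12 (1-based) — 10 in total.

10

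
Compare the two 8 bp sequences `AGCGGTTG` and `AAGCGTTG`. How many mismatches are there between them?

3

Mismatches (1-based): site 2: G→A; site 3: C→G; site 4: G→C.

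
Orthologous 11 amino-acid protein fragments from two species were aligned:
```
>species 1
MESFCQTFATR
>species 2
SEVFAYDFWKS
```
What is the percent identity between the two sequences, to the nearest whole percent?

8 positions differ (1, 3, 5, 6, 7, 9, 10, 11), so 3 of 11 match: 3/11 = 27.27%.

27%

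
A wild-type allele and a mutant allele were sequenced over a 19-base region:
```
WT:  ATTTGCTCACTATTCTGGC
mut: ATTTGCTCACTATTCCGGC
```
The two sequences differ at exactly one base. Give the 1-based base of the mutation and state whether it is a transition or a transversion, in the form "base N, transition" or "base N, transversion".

Base 16 changes T→C. T is a pyrimidine and C is a pyrimidine, so this is a transition.

base 16, transition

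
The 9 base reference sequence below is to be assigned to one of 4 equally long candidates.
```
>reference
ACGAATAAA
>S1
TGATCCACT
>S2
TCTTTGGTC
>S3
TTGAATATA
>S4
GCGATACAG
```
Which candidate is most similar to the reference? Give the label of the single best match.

S3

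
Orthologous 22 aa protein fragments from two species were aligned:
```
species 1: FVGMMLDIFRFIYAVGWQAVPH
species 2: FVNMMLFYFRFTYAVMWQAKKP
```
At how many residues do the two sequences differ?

The sequences differ at residues 3, 7, 8, 12, 16, 20, 21, 22 (1-based) — 8 in total.

8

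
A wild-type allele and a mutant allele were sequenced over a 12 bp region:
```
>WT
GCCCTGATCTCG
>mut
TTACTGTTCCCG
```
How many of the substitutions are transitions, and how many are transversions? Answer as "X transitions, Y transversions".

2 transitions, 3 transversions

Mismatches (1-based):
base 1: G→T (purine→pyrimidine, transversion)
base 2: C→T (pyrimidine→pyrimidine, transition)
base 3: C→A (pyrimidine→purine, transversion)
base 7: A→T (purine→pyrimidine, transversion)
base 10: T→C (pyrimidine→pyrimidine, transition)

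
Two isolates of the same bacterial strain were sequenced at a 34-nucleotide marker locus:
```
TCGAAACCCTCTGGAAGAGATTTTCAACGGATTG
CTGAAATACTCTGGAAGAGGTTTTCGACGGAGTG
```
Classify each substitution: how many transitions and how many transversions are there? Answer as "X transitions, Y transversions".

5 transitions, 2 transversions

Mismatches (1-based):
position 1: T→C (pyrimidine→pyrimidine, transition)
position 2: C→T (pyrimidine→pyrimidine, transition)
position 7: C→T (pyrimidine→pyrimidine, transition)
position 8: C→A (pyrimidine→purine, transversion)
position 20: A→G (purine→purine, transition)
position 26: A→G (purine→purine, transition)
position 32: T→G (pyrimidine→purine, transversion)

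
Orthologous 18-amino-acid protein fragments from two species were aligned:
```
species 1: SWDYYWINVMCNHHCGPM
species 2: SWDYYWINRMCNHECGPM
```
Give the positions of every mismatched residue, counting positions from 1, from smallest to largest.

Differences at position 9 (V→R), position 14 (H→E).

9, 14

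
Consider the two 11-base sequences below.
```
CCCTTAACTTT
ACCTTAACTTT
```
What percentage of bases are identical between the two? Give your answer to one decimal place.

90.9%

Mismatch at position 1 (1-based): 1 of 11.
Identical positions: 10/11 = 90.91% → 90.9%.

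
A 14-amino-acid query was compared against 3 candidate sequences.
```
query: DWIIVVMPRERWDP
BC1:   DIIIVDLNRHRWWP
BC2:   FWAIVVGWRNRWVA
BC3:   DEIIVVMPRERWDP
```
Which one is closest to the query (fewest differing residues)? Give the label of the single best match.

BC3

Hamming distances to query — BC1: 6; BC2: 7; BC3: 1.
Smallest is BC3 with 1 mismatch.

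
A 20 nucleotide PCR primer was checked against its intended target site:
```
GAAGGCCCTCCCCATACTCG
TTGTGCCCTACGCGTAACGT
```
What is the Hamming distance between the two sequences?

11

The sequences differ at bases 1, 2, 3, 4, 10, 12, 14, 17, 18, 19, 20 (1-based) — 11 in total.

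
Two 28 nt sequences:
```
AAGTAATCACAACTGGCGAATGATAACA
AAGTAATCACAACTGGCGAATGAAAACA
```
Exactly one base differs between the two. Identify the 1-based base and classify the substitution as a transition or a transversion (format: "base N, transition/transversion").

Base 24 changes T→A. T is a pyrimidine and A is a purine, so this is a transversion.

base 24, transversion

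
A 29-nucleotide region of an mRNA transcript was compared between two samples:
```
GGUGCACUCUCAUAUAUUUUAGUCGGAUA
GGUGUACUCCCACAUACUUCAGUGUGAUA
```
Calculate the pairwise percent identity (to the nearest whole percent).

7 positions differ (5, 10, 13, 17, 20, 24, 25), so 22 of 29 match: 22/29 = 75.86%.

76%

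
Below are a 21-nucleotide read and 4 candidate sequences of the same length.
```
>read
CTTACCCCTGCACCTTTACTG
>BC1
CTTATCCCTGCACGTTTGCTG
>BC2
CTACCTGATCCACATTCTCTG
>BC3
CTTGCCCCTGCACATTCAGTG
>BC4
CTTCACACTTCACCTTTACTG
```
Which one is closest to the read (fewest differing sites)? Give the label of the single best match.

BC1 differs at 3 sites; BC2 differs at 9 sites; BC3 differs at 4 sites; BC4 differs at 4 sites. The closest is BC1.

BC1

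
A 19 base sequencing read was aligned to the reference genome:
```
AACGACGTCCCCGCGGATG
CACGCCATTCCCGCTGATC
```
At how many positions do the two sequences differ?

6

Comparing position by position, 6 positions differ: 1 (A/C), 5 (A/C), 7 (G/A), 9 (C/T), 15 (G/T), 19 (G/C).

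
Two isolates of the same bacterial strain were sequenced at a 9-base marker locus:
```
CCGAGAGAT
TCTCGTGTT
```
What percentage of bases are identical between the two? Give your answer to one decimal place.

44.4%

Mismatches at positions 1, 3, 4, 6, 8 (1-based): 5 of 9.
Identical positions: 4/9 = 44.44% → 44.4%.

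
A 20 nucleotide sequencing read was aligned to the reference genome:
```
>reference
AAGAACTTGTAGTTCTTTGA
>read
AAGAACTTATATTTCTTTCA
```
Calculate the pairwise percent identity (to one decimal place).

85.0%

3 positions differ (9, 12, 19), so 17 of 20 match: 17/20 = 85%.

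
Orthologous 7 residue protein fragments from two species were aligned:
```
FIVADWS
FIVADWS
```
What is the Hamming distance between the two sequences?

0

No positions differ; the sequences are identical.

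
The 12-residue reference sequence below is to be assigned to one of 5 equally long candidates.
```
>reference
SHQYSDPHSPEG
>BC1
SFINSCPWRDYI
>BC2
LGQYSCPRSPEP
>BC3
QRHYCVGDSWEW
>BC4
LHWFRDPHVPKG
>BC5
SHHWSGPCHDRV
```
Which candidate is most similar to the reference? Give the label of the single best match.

BC1 differs at 9 positions; BC2 differs at 5 positions; BC3 differs at 9 positions; BC4 differs at 6 positions; BC5 differs at 8 positions. The closest is BC2.

BC2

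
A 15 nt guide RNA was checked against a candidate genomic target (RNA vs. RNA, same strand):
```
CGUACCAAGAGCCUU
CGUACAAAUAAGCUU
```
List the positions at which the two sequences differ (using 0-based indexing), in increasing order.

5, 8, 10, 11

Differences at position 5 (C→A), position 8 (G→U), position 10 (G→A), position 11 (C→G).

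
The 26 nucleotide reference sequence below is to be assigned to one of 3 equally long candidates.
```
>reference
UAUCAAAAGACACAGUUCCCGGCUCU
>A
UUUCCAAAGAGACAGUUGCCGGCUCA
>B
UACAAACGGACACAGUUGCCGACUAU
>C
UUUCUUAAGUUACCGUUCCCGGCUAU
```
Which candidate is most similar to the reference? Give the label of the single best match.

A

A differs at 5 bases; B differs at 7 bases; C differs at 7 bases. The closest is A.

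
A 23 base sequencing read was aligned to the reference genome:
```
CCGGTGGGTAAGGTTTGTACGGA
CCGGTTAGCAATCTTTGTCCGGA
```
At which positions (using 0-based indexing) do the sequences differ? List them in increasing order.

5, 6, 8, 11, 12, 18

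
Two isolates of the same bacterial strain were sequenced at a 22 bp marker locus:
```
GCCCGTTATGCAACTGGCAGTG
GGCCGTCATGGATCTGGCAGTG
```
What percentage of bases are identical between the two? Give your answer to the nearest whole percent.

82%

4 positions differ (2, 7, 11, 13), so 18 of 22 match: 18/22 = 81.82%.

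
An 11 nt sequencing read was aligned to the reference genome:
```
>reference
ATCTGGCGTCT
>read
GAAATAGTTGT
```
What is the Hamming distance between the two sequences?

9

Comparing position by position, 9 bases differ: 1 (A/G), 2 (T/A), 3 (C/A), 4 (T/A), 5 (G/T), 6 (G/A), 7 (C/G), 8 (G/T), 10 (C/G).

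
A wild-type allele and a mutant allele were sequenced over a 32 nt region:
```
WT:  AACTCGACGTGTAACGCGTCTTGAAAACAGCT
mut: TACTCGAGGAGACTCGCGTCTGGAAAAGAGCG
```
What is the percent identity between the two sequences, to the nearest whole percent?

72%

9 positions differ (1, 8, 10, 12, 13, 14, 22, 28, 32), so 23 of 32 match: 23/32 = 71.88%.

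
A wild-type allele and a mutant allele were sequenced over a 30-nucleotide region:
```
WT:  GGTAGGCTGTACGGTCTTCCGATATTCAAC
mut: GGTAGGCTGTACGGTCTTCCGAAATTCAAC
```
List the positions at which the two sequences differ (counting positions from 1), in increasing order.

Differences at position 23 (T→A).

23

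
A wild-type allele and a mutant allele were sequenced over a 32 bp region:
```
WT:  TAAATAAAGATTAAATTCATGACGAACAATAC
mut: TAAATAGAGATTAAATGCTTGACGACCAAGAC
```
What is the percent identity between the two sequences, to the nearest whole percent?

84%

5 positions differ (7, 17, 19, 26, 30), so 27 of 32 match: 27/32 = 84.38%.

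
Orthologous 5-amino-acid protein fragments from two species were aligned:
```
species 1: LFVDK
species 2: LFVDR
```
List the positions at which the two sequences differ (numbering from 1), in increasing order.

Differences at position 5 (K→R).

5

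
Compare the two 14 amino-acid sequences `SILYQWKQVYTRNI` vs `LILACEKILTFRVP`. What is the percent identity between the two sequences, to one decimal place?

28.6%

10 positions differ (1, 4, 5, 6, 8, 9, 10, 11, 13, 14), so 4 of 14 match: 4/14 = 28.57%.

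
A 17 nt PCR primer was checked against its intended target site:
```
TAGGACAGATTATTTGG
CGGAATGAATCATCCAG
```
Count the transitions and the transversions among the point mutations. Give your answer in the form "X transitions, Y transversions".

10 transitions, 0 transversions

Mismatches (1-based):
site 1: T→C (pyrimidine→pyrimidine, transition)
site 2: A→G (purine→purine, transition)
site 4: G→A (purine→purine, transition)
site 6: C→T (pyrimidine→pyrimidine, transition)
site 7: A→G (purine→purine, transition)
site 8: G→A (purine→purine, transition)
site 11: T→C (pyrimidine→pyrimidine, transition)
site 14: T→C (pyrimidine→pyrimidine, transition)
site 15: T→C (pyrimidine→pyrimidine, transition)
site 16: G→A (purine→purine, transition)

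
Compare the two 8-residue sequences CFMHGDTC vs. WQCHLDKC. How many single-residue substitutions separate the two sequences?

5

The sequences differ at positions 1, 2, 3, 5, 7 (1-based) — 5 in total.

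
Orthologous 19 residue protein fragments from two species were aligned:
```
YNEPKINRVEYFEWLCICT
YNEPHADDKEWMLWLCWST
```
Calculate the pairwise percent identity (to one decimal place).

47.4%

Mismatches at positions 5, 6, 7, 8, 9, 11, 12, 13, 17, 18 (1-based): 10 of 19.
Identical positions: 9/19 = 47.37% → 47.4%.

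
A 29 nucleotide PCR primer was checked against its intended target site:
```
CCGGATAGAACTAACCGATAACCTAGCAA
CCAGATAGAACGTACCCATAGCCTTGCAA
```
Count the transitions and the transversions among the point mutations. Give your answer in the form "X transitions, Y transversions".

Mismatches (1-based):
position 3: G→A (purine→purine, transition)
position 12: T→G (pyrimidine→purine, transversion)
position 13: A→T (purine→pyrimidine, transversion)
position 17: G→C (purine→pyrimidine, transversion)
position 21: A→G (purine→purine, transition)
position 25: A→T (purine→pyrimidine, transversion)

2 transitions, 4 transversions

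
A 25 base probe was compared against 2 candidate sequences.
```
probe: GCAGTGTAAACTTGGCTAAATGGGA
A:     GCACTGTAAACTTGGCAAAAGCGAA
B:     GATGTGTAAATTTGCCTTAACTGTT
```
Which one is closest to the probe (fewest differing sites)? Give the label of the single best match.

A

Hamming distances to probe — A: 5; B: 9.
Smallest is A with 5 mismatches.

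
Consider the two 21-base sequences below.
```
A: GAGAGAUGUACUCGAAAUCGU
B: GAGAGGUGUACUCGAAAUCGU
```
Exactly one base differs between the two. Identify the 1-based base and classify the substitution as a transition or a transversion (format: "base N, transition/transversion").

base 6, transition

The sequences differ only at base 6: A→G (purine→purine), a transition.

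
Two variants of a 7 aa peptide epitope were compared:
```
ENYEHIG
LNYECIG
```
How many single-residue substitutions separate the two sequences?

Comparing position by position, 2 positions differ: 1 (E/L), 5 (H/C).

2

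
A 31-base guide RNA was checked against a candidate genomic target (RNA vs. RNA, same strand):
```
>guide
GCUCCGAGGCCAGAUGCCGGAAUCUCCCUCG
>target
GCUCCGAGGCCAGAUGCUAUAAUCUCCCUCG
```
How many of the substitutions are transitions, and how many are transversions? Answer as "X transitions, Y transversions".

2 transitions, 1 transversion

Mismatches (1-based):
site 18: C→U (pyrimidine→pyrimidine, transition)
site 19: G→A (purine→purine, transition)
site 20: G→U (purine→pyrimidine, transversion)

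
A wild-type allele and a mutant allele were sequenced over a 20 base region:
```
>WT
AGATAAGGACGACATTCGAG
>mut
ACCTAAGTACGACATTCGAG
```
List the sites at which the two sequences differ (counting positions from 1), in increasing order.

2, 3, 8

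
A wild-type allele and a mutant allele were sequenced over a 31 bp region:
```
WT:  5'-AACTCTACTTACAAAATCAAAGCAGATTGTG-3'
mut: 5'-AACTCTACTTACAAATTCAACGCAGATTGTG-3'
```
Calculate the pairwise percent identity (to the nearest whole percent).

94%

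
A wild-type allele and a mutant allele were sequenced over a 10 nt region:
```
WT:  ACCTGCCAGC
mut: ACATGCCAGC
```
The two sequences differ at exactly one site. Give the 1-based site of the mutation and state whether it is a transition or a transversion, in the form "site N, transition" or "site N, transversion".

site 3, transversion

Site 3 changes C→A. C is a pyrimidine and A is a purine, so this is a transversion.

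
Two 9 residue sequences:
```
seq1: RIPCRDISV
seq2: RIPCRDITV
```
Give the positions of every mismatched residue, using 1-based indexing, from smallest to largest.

8

Scanning 1-based: 8: S/T.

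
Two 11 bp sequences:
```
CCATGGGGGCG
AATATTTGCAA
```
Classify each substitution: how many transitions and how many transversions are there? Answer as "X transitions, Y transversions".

1 transition, 9 transversions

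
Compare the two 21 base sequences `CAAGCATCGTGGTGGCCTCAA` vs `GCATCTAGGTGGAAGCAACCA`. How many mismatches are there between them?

Comparing position by position, 11 positions differ: 1 (C/G), 2 (A/C), 4 (G/T), 6 (A/T), 7 (T/A), 8 (C/G), 13 (T/A), 14 (G/A), 17 (C/A), 18 (T/A), 20 (A/C).

11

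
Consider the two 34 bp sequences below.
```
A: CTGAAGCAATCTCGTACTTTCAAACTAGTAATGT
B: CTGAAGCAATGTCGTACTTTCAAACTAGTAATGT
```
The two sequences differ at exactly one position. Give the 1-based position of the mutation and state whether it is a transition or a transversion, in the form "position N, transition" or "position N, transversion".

position 11, transversion

Position 11 changes C→G. C is a pyrimidine and G is a purine, so this is a transversion.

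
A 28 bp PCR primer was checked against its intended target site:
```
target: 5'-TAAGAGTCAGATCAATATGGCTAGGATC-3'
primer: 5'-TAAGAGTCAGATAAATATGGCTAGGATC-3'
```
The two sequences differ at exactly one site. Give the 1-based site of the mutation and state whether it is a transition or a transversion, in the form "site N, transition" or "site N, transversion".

The sequences differ only at site 13: C→A (pyrimidine→purine), a transversion.

site 13, transversion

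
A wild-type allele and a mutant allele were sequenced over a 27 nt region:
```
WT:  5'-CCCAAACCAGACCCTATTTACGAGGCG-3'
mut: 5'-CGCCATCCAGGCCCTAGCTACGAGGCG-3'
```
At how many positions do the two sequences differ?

6

The sequences differ at positions 2, 4, 6, 11, 17, 18 (1-based) — 6 in total.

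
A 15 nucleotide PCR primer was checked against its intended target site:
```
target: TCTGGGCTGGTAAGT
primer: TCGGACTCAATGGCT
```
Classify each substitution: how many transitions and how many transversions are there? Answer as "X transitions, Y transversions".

7 transitions, 3 transversions

Mismatches (1-based):
base 3: T→G (pyrimidine→purine, transversion)
base 5: G→A (purine→purine, transition)
base 6: G→C (purine→pyrimidine, transversion)
base 7: C→T (pyrimidine→pyrimidine, transition)
base 8: T→C (pyrimidine→pyrimidine, transition)
base 9: G→A (purine→purine, transition)
base 10: G→A (purine→purine, transition)
base 12: A→G (purine→purine, transition)
base 13: A→G (purine→purine, transition)
base 14: G→C (purine→pyrimidine, transversion)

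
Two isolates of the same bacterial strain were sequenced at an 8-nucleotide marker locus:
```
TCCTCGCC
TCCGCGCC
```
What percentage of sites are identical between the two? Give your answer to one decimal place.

87.5%

Mismatch at position 4 (1-based): 1 of 8.
Identical positions: 7/8 = 87.5% → 87.5%.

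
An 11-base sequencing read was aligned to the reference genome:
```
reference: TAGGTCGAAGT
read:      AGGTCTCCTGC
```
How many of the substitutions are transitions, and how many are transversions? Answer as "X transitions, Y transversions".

Mismatches (1-based):
position 1: T→A (pyrimidine→purine, transversion)
position 2: A→G (purine→purine, transition)
position 4: G→T (purine→pyrimidine, transversion)
position 5: T→C (pyrimidine→pyrimidine, transition)
position 6: C→T (pyrimidine→pyrimidine, transition)
position 7: G→C (purine→pyrimidine, transversion)
position 8: A→C (purine→pyrimidine, transversion)
position 9: A→T (purine→pyrimidine, transversion)
position 11: T→C (pyrimidine→pyrimidine, transition)

4 transitions, 5 transversions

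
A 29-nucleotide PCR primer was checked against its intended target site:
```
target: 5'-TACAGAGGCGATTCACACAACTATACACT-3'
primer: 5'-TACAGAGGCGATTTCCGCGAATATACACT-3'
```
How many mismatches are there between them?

5

The sequences differ at bases 14, 15, 17, 19, 21 (1-based) — 5 in total.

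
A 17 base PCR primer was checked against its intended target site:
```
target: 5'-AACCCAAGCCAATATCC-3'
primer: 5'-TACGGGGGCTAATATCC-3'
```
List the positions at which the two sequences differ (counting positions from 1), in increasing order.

1, 4, 5, 6, 7, 10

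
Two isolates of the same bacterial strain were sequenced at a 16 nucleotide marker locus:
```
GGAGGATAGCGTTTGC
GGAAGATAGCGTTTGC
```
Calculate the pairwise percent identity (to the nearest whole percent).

94%

1 position differs (4), so 15 of 16 match: 15/16 = 93.75%.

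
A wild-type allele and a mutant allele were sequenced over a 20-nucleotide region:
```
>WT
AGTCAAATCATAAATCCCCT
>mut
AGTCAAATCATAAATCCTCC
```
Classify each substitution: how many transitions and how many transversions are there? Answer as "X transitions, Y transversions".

2 transitions, 0 transversions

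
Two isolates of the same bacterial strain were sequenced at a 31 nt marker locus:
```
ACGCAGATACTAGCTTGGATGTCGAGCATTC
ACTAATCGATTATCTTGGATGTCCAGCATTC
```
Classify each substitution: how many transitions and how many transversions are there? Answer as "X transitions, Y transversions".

1 transition, 7 transversions

Transitions (purine↔purine or pyrimidine↔pyrimidine): 10 C→T.
Transversions (purine↔pyrimidine): 3 G→T, 4 C→A, 6 G→T, 7 A→C, 8 T→G, 13 G→T, 24 G→C.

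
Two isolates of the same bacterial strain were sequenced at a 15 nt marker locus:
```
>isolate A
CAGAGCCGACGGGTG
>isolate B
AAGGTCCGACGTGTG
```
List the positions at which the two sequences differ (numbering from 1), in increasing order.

1, 4, 5, 12

Scanning 1-based: 1: C/A; 4: A/G; 5: G/T; 12: G/T.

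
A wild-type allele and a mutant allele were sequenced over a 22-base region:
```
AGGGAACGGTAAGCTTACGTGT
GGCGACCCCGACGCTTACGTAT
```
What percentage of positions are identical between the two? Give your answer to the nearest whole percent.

64%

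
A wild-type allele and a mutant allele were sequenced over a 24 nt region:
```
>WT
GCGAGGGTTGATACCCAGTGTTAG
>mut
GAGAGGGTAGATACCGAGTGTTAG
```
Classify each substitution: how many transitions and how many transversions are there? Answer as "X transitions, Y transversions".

0 transitions, 3 transversions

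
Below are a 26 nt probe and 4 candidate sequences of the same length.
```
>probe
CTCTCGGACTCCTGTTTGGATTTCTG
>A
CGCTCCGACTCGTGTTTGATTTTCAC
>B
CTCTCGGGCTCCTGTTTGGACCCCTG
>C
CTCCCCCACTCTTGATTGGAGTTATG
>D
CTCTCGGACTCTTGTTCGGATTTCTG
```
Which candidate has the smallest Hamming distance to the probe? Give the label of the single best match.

A differs at 7 bases; B differs at 4 bases; C differs at 7 bases; D differs at 2 bases. The closest is D.

D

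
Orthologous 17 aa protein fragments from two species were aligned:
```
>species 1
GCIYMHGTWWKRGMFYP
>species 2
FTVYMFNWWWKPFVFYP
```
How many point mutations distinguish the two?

9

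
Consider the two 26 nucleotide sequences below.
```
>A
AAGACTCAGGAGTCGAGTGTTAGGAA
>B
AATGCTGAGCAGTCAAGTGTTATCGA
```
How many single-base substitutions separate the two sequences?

The sequences differ at positions 3, 4, 7, 10, 15, 23, 24, 25 (1-based) — 8 in total.

8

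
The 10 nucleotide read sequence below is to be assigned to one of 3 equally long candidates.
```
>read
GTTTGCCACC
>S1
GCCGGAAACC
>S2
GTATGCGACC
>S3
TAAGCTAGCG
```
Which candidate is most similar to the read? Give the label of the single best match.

S1 differs at 5 positions; S2 differs at 2 positions; S3 differs at 9 positions. The closest is S2.

S2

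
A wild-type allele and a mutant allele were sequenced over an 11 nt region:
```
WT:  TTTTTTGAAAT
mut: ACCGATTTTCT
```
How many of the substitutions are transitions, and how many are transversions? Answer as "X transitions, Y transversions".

Mismatches (1-based):
position 1: T→A (pyrimidine→purine, transversion)
position 2: T→C (pyrimidine→pyrimidine, transition)
position 3: T→C (pyrimidine→pyrimidine, transition)
position 4: T→G (pyrimidine→purine, transversion)
position 5: T→A (pyrimidine→purine, transversion)
position 7: G→T (purine→pyrimidine, transversion)
position 8: A→T (purine→pyrimidine, transversion)
position 9: A→T (purine→pyrimidine, transversion)
position 10: A→C (purine→pyrimidine, transversion)

2 transitions, 7 transversions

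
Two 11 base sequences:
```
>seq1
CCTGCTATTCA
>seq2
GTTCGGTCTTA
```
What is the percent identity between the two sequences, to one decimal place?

27.3%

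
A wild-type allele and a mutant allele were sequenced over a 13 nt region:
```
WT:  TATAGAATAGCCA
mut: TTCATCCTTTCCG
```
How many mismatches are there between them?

Comparing position by position, 8 bases differ: 2 (A/T), 3 (T/C), 5 (G/T), 6 (A/C), 7 (A/C), 9 (A/T), 10 (G/T), 13 (A/G).

8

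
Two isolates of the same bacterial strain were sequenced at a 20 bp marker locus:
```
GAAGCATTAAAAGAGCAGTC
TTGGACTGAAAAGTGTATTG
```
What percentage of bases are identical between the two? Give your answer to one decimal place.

10 positions differ (1, 2, 3, 5, 6, 8, 14, 16, 18, 20), so 10 of 20 match: 10/20 = 50%.

50.0%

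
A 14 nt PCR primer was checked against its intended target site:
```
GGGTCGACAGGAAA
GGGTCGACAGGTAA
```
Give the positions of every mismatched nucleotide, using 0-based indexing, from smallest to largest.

11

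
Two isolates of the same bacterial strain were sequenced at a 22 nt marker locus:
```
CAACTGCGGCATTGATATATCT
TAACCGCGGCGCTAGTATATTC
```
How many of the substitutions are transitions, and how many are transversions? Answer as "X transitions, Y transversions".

8 transitions, 0 transversions

Mismatches (1-based):
position 1: C→T (pyrimidine→pyrimidine, transition)
position 5: T→C (pyrimidine→pyrimidine, transition)
position 11: A→G (purine→purine, transition)
position 12: T→C (pyrimidine→pyrimidine, transition)
position 14: G→A (purine→purine, transition)
position 15: A→G (purine→purine, transition)
position 21: C→T (pyrimidine→pyrimidine, transition)
position 22: T→C (pyrimidine→pyrimidine, transition)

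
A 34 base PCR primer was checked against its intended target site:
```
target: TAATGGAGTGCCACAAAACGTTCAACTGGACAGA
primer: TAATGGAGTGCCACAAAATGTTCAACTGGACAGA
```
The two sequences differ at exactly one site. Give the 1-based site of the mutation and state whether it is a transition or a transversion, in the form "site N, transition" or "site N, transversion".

Site 19 changes C→T. C is a pyrimidine and T is a pyrimidine, so this is a transition.

site 19, transition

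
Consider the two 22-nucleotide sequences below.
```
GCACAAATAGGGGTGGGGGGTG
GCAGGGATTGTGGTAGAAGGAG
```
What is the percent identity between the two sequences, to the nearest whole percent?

59%

9 positions differ (4, 5, 6, 9, 11, 15, 17, 18, 21), so 13 of 22 match: 13/22 = 59.09%.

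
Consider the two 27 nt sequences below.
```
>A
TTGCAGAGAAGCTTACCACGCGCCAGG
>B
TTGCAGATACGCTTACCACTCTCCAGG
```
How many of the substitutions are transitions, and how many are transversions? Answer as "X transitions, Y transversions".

Transitions (purine↔purine or pyrimidine↔pyrimidine): none.
Transversions (purine↔pyrimidine): 8 G→T, 10 A→C, 20 G→T, 22 G→T.

0 transitions, 4 transversions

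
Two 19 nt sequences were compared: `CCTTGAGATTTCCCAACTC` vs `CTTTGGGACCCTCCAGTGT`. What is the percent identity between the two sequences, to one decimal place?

47.4%

Mismatches at positions 2, 6, 9, 10, 11, 12, 16, 17, 18, 19 (1-based): 10 of 19.
Identical positions: 9/19 = 47.37% → 47.4%.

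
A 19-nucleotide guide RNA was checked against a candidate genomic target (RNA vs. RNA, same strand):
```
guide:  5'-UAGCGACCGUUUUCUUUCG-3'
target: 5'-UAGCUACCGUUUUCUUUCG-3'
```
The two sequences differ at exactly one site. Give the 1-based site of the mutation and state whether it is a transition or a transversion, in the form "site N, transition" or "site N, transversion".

site 5, transversion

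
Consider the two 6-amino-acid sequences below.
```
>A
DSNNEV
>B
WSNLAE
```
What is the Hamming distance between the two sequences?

The sequences differ at residues 1, 4, 5, 6 (1-based) — 4 in total.

4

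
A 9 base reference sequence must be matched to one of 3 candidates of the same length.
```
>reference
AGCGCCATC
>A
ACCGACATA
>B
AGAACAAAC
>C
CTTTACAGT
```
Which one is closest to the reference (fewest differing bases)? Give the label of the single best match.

A

Hamming distances to reference — A: 3; B: 4; C: 7.
Smallest is A with 3 mismatches.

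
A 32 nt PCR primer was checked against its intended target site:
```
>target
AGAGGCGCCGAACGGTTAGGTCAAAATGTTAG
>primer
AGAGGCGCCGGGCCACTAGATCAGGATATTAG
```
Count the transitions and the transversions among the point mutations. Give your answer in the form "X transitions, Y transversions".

Transitions (purine↔purine or pyrimidine↔pyrimidine): 11 A→G, 12 A→G, 15 G→A, 16 T→C, 20 G→A, 24 A→G, 25 A→G, 28 G→A.
Transversions (purine↔pyrimidine): 14 G→C.

8 transitions, 1 transversion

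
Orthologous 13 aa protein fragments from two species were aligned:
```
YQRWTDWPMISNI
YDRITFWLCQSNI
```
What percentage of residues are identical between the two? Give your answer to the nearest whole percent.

Mismatches at positions 2, 4, 6, 8, 9, 10 (1-based): 6 of 13.
Identical positions: 7/13 = 53.85% → 54%.

54%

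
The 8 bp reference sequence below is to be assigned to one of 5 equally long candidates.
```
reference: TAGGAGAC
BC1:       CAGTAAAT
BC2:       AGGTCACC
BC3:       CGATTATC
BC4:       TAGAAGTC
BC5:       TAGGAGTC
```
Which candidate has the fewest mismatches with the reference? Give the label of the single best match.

Hamming distances to reference — BC1: 4; BC2: 6; BC3: 7; BC4: 2; BC5: 1.
Smallest is BC5 with 1 mismatch.

BC5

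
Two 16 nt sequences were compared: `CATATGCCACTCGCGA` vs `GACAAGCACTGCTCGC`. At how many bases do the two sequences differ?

Comparing position by position, 9 bases differ: 1 (C/G), 3 (T/C), 5 (T/A), 8 (C/A), 9 (A/C), 10 (C/T), 11 (T/G), 13 (G/T), 16 (A/C).

9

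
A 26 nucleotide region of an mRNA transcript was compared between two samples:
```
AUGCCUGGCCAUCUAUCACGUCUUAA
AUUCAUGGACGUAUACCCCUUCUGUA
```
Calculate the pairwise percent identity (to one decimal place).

61.5%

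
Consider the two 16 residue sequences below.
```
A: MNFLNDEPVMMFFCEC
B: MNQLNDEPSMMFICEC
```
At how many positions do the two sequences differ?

Comparing position by position, 3 positions differ: 3 (F/Q), 9 (V/S), 13 (F/I).

3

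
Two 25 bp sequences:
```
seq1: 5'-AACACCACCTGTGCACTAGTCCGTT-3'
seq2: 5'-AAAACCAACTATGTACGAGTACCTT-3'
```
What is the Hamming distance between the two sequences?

Mismatches (1-based): base 3: C→A; base 8: C→A; base 11: G→A; base 14: C→T; base 17: T→G; base 21: C→A; base 23: G→C.

7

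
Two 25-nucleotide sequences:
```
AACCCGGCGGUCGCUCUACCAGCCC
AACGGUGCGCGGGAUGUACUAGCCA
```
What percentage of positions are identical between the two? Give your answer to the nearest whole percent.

Mismatches at positions 4, 5, 6, 10, 11, 12, 14, 16, 20, 25 (1-based): 10 of 25.
Identical positions: 15/25 = 60% → 60%.

60%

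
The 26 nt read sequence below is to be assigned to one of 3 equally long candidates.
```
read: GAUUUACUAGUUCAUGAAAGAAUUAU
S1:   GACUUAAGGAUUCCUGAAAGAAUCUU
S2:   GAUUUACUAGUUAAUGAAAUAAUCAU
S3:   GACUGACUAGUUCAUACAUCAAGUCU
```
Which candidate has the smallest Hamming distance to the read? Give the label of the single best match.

S1 differs at 8 sites; S2 differs at 3 sites; S3 differs at 8 sites. The closest is S2.

S2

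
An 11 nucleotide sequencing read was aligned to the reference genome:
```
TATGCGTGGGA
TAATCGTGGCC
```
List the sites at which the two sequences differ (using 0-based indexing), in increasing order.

Differences at site 2 (T→A), site 3 (G→T), site 9 (G→C), site 10 (A→C).

2, 3, 9, 10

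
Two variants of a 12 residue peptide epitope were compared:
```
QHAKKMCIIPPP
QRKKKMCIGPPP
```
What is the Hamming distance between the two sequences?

3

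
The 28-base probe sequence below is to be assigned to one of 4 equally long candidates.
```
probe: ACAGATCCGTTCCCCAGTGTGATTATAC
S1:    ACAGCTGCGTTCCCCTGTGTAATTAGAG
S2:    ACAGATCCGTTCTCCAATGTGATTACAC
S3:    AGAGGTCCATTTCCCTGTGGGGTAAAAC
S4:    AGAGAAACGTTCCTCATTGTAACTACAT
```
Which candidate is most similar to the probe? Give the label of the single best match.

S2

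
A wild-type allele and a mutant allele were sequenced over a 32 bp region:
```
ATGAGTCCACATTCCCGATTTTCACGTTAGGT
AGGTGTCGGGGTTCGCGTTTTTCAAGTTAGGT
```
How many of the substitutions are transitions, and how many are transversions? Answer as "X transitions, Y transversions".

2 transitions, 7 transversions

Transitions (purine↔purine or pyrimidine↔pyrimidine): 9 A→G, 11 A→G.
Transversions (purine↔pyrimidine): 2 T→G, 4 A→T, 8 C→G, 10 C→G, 15 C→G, 18 A→T, 25 C→A.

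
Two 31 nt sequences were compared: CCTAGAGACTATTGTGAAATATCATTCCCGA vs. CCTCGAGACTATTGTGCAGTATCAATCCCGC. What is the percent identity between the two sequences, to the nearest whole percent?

84%

Mismatches at positions 4, 17, 19, 25, 31 (1-based): 5 of 31.
Identical positions: 26/31 = 83.87% → 84%.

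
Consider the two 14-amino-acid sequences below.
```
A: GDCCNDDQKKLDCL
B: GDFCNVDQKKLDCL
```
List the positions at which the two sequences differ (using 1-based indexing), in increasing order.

Scanning 1-based: 3: C/F; 6: D/V.

3, 6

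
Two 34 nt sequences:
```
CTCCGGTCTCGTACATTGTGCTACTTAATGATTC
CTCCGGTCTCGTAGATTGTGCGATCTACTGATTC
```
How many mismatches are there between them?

The sequences differ at bases 14, 22, 24, 25, 28 (1-based) — 5 in total.

5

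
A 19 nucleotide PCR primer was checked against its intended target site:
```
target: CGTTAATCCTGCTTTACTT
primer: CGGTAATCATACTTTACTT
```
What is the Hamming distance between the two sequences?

Mismatches (1-based): base 3: T→G; base 9: C→A; base 11: G→A.

3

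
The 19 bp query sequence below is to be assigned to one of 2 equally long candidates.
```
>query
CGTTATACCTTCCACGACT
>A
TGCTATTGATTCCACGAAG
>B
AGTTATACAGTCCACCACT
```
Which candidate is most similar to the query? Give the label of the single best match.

B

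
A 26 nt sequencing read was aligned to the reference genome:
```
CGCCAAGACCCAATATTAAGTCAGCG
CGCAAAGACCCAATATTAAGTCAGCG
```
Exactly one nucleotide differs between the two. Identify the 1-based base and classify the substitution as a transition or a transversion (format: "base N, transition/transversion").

base 4, transversion

The sequences differ only at base 4: C→A (pyrimidine→purine), a transversion.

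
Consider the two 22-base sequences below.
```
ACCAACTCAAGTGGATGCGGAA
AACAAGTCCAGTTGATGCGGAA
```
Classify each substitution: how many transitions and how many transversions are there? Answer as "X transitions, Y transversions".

0 transitions, 4 transversions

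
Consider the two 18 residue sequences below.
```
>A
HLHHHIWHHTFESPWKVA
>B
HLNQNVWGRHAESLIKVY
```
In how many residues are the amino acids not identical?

Comparing position by position, 11 residues differ: 3 (H/N), 4 (H/Q), 5 (H/N), 6 (I/V), 8 (H/G), 9 (H/R), 10 (T/H), 11 (F/A), 14 (P/L), 15 (W/I), 18 (A/Y).

11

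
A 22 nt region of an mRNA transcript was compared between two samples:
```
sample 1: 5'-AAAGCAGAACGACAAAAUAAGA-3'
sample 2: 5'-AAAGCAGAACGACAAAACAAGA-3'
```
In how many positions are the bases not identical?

1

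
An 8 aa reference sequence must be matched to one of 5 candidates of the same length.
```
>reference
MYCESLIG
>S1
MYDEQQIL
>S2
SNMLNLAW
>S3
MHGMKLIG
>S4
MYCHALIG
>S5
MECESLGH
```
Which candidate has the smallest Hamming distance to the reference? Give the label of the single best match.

S1 differs at 4 residues; S2 differs at 7 residues; S3 differs at 4 residues; S4 differs at 2 residues; S5 differs at 3 residues. The closest is S4.

S4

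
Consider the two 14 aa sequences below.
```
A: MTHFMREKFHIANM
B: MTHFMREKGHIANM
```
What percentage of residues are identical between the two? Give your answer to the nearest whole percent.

93%

Mismatch at position 9 (1-based): 1 of 14.
Identical positions: 13/14 = 92.86% → 93%.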